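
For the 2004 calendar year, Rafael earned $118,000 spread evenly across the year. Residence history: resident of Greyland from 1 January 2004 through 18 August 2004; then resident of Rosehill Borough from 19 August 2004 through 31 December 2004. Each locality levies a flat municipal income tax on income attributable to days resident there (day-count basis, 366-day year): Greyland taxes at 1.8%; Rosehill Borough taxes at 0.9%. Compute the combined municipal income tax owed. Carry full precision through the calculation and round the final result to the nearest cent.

$1,732.28

Greyland, 1 January – 18 August 2004: 231 days → $118,000 × 1.8% × 231/366 = $1,340.5574
Rosehill Borough, 19 August – 31 December 2004: 135 days → $118,000 × 0.9% × 135/366 = $391.7213
Total = $1,732.2787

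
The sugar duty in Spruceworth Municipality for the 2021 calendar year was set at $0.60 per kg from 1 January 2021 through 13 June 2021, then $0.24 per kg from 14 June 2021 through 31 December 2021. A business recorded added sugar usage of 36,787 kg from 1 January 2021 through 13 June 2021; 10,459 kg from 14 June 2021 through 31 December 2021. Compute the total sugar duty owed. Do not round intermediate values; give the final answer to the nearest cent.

$24,582.36

1 January – 13 June 2021: 36,787 kg at $0.60/kg → $22,072.20
14 June – 31 December 2021: 10,459 kg at $0.24/kg → $2,510.16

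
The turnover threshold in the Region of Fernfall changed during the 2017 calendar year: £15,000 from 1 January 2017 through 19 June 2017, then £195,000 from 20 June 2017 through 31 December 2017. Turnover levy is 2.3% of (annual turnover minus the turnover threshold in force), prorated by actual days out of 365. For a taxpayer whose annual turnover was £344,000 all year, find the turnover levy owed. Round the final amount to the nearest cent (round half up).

1 January – 19 June 2017: 170 days, exemption £15,000 → (£344,000 − £15,000) × 2.3% × 170/365 = £3,524.3562
20 June – 31 December 2017: 195 days, exemption £195,000 → (£344,000 − £195,000) × 2.3% × 195/365 = £1,830.8630
Total = £5,355.2192

£5,355.22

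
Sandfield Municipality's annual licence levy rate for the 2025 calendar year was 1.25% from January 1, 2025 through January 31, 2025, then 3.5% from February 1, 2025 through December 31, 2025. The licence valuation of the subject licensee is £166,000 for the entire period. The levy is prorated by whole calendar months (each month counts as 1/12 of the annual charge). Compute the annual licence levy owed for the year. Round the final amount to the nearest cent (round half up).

January 1 – January 31, 2025: 1 month at 1.25% → £166,000 × 1.25% × 1/12 = £172.9167
February 1 – December 31, 2025: 11 months at 3.5% → £166,000 × 3.5% × 11/12 = £5,325.8333
Total = £5,498.7500

£5,498.75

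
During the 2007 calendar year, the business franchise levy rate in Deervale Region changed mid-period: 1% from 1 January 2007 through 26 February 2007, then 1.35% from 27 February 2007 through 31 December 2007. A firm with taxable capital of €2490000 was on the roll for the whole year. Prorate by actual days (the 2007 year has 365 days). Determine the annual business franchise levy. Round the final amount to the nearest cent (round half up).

€32254.03

1 January – 26 February 2007: 57 days at 1% → €2490000 × 1% × 57/365 = €3888.4932
27 February – 31 December 2007: 308 days at 1.35% → €2490000 × 1.35% × 308/365 = €28365.5342
Total = €32254.0274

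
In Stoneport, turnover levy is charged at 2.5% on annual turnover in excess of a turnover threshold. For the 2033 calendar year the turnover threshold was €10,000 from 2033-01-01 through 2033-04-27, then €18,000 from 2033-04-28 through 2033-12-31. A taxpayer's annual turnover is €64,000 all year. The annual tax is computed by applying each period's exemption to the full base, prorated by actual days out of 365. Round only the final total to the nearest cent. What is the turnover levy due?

€1,214.11

2033-01-01 to 2033-04-27: 117 days, exemption €10,000 → (€64,000 − €10,000) × 2.5% × 117/365 = €432.7397
2033-04-28 to 2033-12-31: 248 days, exemption €18,000 → (€64,000 − €18,000) × 2.5% × 248/365 = €781.3699
Total = €1,214.1096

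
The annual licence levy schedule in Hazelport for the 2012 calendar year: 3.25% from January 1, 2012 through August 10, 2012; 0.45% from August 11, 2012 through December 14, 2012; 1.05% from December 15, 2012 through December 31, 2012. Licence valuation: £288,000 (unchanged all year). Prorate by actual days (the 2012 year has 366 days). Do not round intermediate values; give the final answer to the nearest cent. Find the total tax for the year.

January 1 – August 10, 2012: 223 days at 3.25% → £288,000 × 3.25% × 223/366 = £5,702.9508
August 11 – December 14, 2012: 126 days at 0.45% → £288,000 × 0.45% × 126/366 = £446.1639
December 15 – December 31, 2012: 17 days at 1.05% → £288,000 × 1.05% × 17/366 = £140.4590
Total = £6,289.5738

£6,289.57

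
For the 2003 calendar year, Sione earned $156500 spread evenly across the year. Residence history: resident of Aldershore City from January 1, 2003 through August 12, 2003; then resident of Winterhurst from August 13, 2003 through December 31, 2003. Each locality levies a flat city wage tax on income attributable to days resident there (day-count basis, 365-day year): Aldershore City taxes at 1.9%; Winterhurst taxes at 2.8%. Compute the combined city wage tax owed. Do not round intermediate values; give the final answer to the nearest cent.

$3517.61

Aldershore City, January 1 – August 12, 2003: 224 days → $156500 × 1.9% × 224/365 = $1824.8329
Winterhurst, August 13 – December 31, 2003: 141 days → $156500 × 2.8% × 141/365 = $1692.7726
Total = $3517.6055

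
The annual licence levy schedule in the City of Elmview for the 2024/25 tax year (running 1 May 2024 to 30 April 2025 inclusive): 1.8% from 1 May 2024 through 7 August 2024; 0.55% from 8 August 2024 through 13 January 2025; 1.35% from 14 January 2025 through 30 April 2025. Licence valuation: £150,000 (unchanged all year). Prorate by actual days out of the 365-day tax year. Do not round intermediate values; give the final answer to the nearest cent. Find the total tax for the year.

1 May – 7 August 2024: 99 days at 1.8% → £150,000 × 1.8% × 99/365 = £732.3288
8 August 2024 – 13 January 2025: 159 days at 0.55% → £150,000 × 0.55% × 159/365 = £359.3836
14 January – 30 April 2025: 107 days at 1.35% → £150,000 × 1.35% × 107/365 = £593.6301
Total = £1,685.3425

£1,685.34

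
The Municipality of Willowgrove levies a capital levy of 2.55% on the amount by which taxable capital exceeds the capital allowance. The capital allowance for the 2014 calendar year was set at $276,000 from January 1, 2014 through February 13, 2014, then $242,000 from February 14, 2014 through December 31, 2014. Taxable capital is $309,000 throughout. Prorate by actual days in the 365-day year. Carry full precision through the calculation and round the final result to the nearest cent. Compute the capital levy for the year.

January 1 – February 13, 2014: 44 days, exemption $276,000 → ($309,000 − $276,000) × 2.55% × 44/365 = $101.4411
February 14 – December 31, 2014: 321 days, exemption $242,000 → ($309,000 − $242,000) × 2.55% × 321/365 = $1,502.5438
Total = $1,603.9849

$1,603.98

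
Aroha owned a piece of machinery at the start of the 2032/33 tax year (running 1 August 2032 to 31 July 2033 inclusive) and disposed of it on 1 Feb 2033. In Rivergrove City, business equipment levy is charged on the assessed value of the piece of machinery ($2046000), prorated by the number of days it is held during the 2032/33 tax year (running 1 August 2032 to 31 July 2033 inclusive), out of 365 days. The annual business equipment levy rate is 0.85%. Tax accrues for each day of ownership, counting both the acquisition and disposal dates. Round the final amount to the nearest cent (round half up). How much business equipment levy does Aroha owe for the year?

Days held (1 Aug 2032 – 1 Feb 2033): 185 out of 365
Tax = $2046000 × 0.85% × 185/365 = $8814.6164

$8814.62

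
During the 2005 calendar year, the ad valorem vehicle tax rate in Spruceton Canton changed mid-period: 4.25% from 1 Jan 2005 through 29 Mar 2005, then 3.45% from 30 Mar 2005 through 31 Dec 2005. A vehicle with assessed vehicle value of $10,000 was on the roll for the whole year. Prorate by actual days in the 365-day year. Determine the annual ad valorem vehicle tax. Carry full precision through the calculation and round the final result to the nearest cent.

1 Jan – 29 Mar 2005: 88 days at 4.25% → $10,000 × 4.25% × 88/365 = $102.4658
30 Mar – 31 Dec 2005: 277 days at 3.45% → $10,000 × 3.45% × 277/365 = $261.8219
Total = $364.2877

$364.29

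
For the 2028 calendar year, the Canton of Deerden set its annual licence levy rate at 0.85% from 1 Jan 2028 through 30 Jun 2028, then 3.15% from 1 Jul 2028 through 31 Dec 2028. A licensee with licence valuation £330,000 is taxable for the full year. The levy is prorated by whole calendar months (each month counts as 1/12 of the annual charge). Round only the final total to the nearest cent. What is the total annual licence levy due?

£6,600.00

1 Jan – 30 Jun 2028: 6 months at 0.85% → £330,000 × 0.85% × 6/12 = £1,402.5000
1 Jul – 31 Dec 2028: 6 months at 3.15% → £330,000 × 3.15% × 6/12 = £5,197.5000
Total = £6,600.0000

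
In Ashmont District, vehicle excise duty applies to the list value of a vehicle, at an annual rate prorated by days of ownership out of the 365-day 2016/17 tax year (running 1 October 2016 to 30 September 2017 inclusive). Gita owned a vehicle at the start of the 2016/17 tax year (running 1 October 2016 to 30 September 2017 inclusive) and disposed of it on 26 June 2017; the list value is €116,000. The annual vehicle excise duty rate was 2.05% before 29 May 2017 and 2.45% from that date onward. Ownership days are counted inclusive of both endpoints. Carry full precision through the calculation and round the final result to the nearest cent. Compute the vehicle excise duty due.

1 October 2016 – 28 May 2017: 240 days at 2.05% → €116,000 × 2.05% × 240/365 = €1,563.6164
29 May – 26 June 2017: 29 days at 2.45% → €116,000 × 2.45% × 29/365 = €225.8027
Total = €1,789.4192

€1,789.42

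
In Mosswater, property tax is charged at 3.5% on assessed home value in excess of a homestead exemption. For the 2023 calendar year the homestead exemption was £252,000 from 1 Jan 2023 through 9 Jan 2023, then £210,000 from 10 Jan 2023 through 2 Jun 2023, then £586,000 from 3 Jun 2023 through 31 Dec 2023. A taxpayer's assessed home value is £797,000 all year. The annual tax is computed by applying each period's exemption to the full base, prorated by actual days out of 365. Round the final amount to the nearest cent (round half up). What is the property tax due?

1 Jan – 9 Jan 2023: 9 days, exemption £252,000 → (£797,000 − £252,000) × 3.5% × 9/365 = £470.3425
10 Jan – 2 Jun 2023: 144 days, exemption £210,000 → (£797,000 − £210,000) × 3.5% × 144/365 = £8,105.4247
3 Jun – 31 Dec 2023: 212 days, exemption £586,000 → (£797,000 − £586,000) × 3.5% × 212/365 = £4,289.3699
Total = £12,865.1370

£12,865.14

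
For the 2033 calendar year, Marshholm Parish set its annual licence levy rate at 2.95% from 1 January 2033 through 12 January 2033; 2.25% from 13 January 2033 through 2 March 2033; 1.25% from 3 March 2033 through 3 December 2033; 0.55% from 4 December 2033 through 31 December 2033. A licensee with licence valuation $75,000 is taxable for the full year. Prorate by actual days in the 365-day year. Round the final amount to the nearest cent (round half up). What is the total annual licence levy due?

1 January – 12 January 2033: 12 days at 2.95% → $75,000 × 2.95% × 12/365 = $72.7397
13 January – 2 March 2033: 49 days at 2.25% → $75,000 × 2.25% × 49/365 = $226.5411
3 March – 3 December 2033: 276 days at 1.25% → $75,000 × 1.25% × 276/365 = $708.9041
4 December – 31 December 2033: 28 days at 0.55% → $75,000 × 0.55% × 28/365 = $31.6438
Total = $1,039.8288

$1,039.83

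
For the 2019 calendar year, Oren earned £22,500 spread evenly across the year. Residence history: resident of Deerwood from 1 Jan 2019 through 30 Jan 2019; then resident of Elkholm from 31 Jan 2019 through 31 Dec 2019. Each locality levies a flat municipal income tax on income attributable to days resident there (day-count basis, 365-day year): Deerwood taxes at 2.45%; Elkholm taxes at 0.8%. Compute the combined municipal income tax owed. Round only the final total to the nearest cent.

£210.51

Deerwood, 1 Jan – 30 Jan 2019: 30 days → £22,500 × 2.45% × 30/365 = £45.3082
Elkholm, 31 Jan – 31 Dec 2019: 335 days → £22,500 × 0.8% × 335/365 = £165.2055
Total = £210.5137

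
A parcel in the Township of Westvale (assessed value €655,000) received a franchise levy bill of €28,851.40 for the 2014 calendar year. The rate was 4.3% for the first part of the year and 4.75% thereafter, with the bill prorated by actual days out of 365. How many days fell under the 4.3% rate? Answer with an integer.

280 days

Let d = days at the first rate; then 365 − d days at the second rate.
€655,000 × [4.3%·d + 4.75%·(365−d)] / 365 = €28,851.40
Solving gives d = 280, so the new rate took effect on October 8, 2014.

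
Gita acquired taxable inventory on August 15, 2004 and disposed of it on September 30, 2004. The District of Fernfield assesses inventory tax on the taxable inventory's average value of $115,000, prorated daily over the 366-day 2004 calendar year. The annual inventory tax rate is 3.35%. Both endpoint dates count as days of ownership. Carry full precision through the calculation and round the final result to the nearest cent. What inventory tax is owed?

Days held (August 15 – September 30, 2004): 47 out of 366
Tax = $115,000 × 3.35% × 47/366 = $494.7199

$494.72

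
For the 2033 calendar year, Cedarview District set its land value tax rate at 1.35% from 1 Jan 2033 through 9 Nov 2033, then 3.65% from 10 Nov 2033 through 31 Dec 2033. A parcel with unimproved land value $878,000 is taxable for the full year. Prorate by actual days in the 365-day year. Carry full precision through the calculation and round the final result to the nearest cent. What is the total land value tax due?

1 Jan – 9 Nov 2033: 313 days at 1.35% → $878,000 × 1.35% × 313/365 = $10,164.3534
10 Nov – 31 Dec 2033: 52 days at 3.65% → $878,000 × 3.65% × 52/365 = $4,565.6000
Total = $14,729.9534

$14,729.95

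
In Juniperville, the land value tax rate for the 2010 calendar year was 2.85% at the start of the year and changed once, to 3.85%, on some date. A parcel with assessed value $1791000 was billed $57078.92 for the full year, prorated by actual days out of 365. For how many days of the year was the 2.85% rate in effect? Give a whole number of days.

242 days

Let d = days at the first rate; then 365 − d days at the second rate.
$1791000 × [2.85%·d + 3.85%·(365−d)] / 365 = $57078.92
Solving gives d = 242, so the new rate took effect on August 31, 2010.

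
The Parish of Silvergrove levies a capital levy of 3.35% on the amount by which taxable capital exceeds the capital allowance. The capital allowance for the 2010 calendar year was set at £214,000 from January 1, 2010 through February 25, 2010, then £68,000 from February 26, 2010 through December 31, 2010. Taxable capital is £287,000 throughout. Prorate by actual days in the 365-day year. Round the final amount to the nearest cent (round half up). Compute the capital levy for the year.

January 1 – February 25, 2010: 56 days, exemption £214,000 → (£287,000 − £214,000) × 3.35% × 56/365 = £375.2000
February 26 – December 31, 2010: 309 days, exemption £68,000 → (£287,000 − £68,000) × 3.35% × 309/365 = £6,210.9000
Total = £6,586.1000

£6,586.10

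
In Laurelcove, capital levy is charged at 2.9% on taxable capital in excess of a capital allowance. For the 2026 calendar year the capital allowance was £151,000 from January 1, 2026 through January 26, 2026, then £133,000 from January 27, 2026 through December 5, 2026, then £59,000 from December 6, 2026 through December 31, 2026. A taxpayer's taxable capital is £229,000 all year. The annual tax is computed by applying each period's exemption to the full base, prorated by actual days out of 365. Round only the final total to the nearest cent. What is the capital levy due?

£2,899.68

January 1 – January 26, 2026: 26 days, exemption £151,000 → (£229,000 − £151,000) × 2.9% × 26/365 = £161.1288
January 27 – December 5, 2026: 313 days, exemption £133,000 → (£229,000 − £133,000) × 2.9% × 313/365 = £2,387.3753
December 6 – December 31, 2026: 26 days, exemption £59,000 → (£229,000 − £59,000) × 2.9% × 26/365 = £351.1781
Total = £2,899.6822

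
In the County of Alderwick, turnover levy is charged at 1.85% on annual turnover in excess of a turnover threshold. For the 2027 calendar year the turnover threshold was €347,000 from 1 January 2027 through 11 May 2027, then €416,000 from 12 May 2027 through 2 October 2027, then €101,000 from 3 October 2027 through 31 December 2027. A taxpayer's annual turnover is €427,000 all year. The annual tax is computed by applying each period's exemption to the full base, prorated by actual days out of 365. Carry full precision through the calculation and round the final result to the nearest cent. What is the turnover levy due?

1 January – 11 May 2027: 131 days, exemption €347,000 → (€427,000 − €347,000) × 1.85% × 131/365 = €531.1781
12 May – 2 October 2027: 144 days, exemption €416,000 → (€427,000 − €416,000) × 1.85% × 144/365 = €80.2849
3 October – 31 December 2027: 90 days, exemption €101,000 → (€427,000 − €101,000) × 1.85% × 90/365 = €1,487.0959
Total = €2,098.5589

€2,098.56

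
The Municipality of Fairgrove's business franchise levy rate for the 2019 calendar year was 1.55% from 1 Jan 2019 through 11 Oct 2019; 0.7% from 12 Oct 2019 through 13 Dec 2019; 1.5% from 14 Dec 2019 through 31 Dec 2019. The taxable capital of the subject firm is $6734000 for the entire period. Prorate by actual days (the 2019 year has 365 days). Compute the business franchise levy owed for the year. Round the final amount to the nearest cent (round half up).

1 Jan – 11 Oct 2019: 284 days at 1.55% → $6734000 × 1.55% × 284/365 = $81213.8849
12 Oct – 13 Dec 2019: 63 days at 0.7% → $6734000 × 0.7% × 63/365 = $8136.1479
14 Dec – 31 Dec 2019: 18 days at 1.5% → $6734000 × 1.5% × 18/365 = $4981.3151
Total = $94331.3479

$94331.35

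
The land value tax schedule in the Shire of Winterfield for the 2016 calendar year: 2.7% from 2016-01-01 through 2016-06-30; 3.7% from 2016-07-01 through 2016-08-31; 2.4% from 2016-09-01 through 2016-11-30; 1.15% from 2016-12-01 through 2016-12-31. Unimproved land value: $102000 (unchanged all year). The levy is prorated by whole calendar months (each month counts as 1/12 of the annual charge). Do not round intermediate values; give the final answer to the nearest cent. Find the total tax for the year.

$2715.75

2016-01-01 to 2016-06-30: 6 months at 2.7% → $102000 × 2.7% × 6/12 = $1377.0000
2016-07-01 to 2016-08-31: 2 months at 3.7% → $102000 × 3.7% × 2/12 = $629.0000
2016-09-01 to 2016-11-30: 3 months at 2.4% → $102000 × 2.4% × 3/12 = $612.0000
2016-12-01 to 2016-12-31: 1 month at 1.15% → $102000 × 1.15% × 1/12 = $97.7500
Total = $2715.7500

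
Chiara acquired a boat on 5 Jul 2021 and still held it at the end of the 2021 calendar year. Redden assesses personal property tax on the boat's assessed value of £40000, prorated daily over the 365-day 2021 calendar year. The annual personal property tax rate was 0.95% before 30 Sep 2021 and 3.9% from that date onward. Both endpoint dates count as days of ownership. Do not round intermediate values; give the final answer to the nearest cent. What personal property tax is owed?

£488.05

5 Jul – 29 Sep 2021: 87 days at 0.95% → £40000 × 0.95% × 87/365 = £90.5753
30 Sep – 31 Dec 2021: 93 days at 3.9% → £40000 × 3.9% × 93/365 = £397.4795
Total = £488.0548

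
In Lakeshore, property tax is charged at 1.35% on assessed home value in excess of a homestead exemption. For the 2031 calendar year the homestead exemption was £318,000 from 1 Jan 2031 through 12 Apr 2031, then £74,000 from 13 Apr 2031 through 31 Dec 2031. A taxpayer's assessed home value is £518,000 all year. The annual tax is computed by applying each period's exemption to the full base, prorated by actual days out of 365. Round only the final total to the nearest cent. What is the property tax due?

£5,073.48

1 Jan – 12 Apr 2031: 102 days, exemption £318,000 → (£518,000 − £318,000) × 1.35% × 102/365 = £754.5205
13 Apr – 31 Dec 2031: 263 days, exemption £74,000 → (£518,000 − £74,000) × 1.35% × 263/365 = £4,318.9644
Total = £5,073.4849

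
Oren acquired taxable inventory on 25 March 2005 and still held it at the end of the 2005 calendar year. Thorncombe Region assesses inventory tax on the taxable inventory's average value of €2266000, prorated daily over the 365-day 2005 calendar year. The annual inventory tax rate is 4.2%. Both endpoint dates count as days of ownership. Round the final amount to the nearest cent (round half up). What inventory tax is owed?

Days held (25 March – 31 December 2005): 282 out of 365
Tax = €2266000 × 4.2% × 282/365 = €73530.1479

€73530.15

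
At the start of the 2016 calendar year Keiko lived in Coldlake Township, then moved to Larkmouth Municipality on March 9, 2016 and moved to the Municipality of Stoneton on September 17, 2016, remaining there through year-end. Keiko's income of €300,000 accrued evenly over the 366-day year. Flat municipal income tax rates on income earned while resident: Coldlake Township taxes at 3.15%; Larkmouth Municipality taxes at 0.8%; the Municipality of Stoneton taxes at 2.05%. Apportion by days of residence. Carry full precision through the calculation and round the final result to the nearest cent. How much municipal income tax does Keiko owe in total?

€4,795.90

Coldlake Township, January 1 – March 8, 2016: 68 days → €300,000 × 3.15% × 68/366 = €1,755.7377
Larkmouth Municipality, March 9 – September 16, 2016: 192 days → €300,000 × 0.8% × 192/366 = €1,259.0164
The Municipality of Stoneton, September 17 – December 31, 2016: 106 days → €300,000 × 2.05% × 106/366 = €1,781.1475
Total = €4,795.9016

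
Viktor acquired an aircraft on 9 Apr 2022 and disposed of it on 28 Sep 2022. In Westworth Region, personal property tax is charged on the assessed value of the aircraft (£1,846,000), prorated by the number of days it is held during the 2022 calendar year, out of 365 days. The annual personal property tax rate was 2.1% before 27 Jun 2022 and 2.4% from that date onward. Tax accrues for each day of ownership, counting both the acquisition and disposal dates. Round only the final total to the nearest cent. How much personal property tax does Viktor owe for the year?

£19,800.25

9 Apr – 26 Jun 2022: 79 days at 2.1% → £1,846,000 × 2.1% × 79/365 = £8,390.4493
27 Jun – 28 Sep 2022: 94 days at 2.4% → £1,846,000 × 2.4% × 94/365 = £11,409.7973
Total = £19,800.2466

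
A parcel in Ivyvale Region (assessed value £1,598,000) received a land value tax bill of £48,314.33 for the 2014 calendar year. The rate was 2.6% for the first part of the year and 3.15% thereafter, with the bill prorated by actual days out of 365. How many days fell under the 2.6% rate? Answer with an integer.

84 days

Let d = days at the first rate; then 365 − d days at the second rate.
£1,598,000 × [2.6%·d + 3.15%·(365−d)] / 365 = £48,314.33
Solving gives d = 84, so the new rate took effect on 26 March 2014.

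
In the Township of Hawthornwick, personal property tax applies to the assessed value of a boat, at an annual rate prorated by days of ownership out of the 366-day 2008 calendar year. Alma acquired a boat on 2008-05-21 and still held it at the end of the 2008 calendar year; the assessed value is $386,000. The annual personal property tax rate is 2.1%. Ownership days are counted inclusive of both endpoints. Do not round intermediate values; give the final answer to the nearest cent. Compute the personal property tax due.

Days held (2008-05-21 to 2008-12-31): 225 out of 366
Tax = $386,000 × 2.1% × 225/366 = $4,983.1967

$4,983.20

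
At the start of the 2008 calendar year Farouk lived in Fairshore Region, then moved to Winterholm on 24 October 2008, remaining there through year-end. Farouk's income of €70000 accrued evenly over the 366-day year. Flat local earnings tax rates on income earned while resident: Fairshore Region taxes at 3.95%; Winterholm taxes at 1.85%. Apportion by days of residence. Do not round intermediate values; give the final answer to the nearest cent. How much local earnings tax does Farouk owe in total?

€2487.87

Fairshore Region, 1 January – 23 October 2008: 297 days → €70000 × 3.95% × 297/366 = €2243.7295
Winterholm, 24 October – 31 December 2008: 69 days → €70000 × 1.85% × 69/366 = €244.1393
Total = €2487.8689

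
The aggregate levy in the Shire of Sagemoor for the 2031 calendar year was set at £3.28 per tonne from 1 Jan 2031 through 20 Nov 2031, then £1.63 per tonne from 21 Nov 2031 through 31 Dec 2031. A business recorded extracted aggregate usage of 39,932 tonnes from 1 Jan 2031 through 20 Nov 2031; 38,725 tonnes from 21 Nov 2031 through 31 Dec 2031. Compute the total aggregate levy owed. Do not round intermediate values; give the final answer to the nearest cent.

£194,098.71

1 Jan – 20 Nov 2031: 39,932 tonnes at £3.28/tonne → £130,976.96
21 Nov – 31 Dec 2031: 38,725 tonnes at £1.63/tonne → £63,121.75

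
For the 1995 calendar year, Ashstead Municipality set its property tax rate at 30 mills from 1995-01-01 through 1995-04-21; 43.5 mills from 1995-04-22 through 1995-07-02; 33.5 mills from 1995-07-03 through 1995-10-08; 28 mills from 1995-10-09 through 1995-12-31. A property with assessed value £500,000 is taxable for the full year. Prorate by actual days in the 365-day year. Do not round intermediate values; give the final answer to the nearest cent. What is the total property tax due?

£16,571.23

1995-01-01 to 1995-04-21: 111 days at 30 mills → £500,000 × 3% × 111/365 = £4,561.6438
1995-04-22 to 1995-07-02: 72 days at 43.5 mills → £500,000 × 4.35% × 72/365 = £4,290.4110
1995-07-03 to 1995-10-08: 98 days at 33.5 mills → £500,000 × 3.35% × 98/365 = £4,497.2603
1995-10-09 to 1995-12-31: 84 days at 28 mills → £500,000 × 2.8% × 84/365 = £3,221.9178
Total = £16,571.2329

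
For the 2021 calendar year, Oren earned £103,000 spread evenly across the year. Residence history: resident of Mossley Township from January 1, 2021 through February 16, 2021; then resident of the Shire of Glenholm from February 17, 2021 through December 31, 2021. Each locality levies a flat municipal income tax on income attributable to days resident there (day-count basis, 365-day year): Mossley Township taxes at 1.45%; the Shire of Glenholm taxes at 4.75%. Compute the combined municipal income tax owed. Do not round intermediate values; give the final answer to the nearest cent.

Mossley Township, January 1 – February 16, 2021: 47 days → £103,000 × 1.45% × 47/365 = £192.3137
The Shire of Glenholm, February 17 – December 31, 2021: 318 days → £103,000 × 4.75% × 318/365 = £4,262.5068
Total = £4,454.8205

£4,454.82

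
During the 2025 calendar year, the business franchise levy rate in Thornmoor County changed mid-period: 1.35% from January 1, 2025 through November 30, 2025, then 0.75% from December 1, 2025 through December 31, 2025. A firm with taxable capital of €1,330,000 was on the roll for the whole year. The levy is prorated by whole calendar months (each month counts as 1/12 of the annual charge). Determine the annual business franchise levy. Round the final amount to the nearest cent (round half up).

€17,290.00

January 1 – November 30, 2025: 11 months at 1.35% → €1,330,000 × 1.35% × 11/12 = €16,458.7500
December 1 – December 31, 2025: 1 month at 0.75% → €1,330,000 × 0.75% × 1/12 = €831.2500
Total = €17,290.0000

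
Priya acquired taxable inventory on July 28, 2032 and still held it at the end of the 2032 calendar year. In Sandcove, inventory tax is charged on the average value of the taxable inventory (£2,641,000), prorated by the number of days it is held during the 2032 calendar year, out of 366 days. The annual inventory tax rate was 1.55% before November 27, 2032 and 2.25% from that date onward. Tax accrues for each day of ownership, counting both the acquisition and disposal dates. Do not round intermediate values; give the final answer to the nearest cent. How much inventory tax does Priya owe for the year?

£19,327.65

July 28 – November 26, 2032: 122 days at 1.55% → £2,641,000 × 1.55% × 122/366 = £13,645.1667
November 27 – December 31, 2032: 35 days at 2.25% → £2,641,000 × 2.25% × 35/366 = £5,682.4795
Total = £19,327.6462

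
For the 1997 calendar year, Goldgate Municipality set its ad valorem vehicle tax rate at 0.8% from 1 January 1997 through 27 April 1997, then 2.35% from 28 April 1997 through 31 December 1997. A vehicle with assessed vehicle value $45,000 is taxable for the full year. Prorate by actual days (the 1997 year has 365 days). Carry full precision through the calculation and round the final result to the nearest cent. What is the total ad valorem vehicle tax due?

1 January – 27 April 1997: 117 days at 0.8% → $45,000 × 0.8% × 117/365 = $115.3973
28 April – 31 December 1997: 248 days at 2.35% → $45,000 × 2.35% × 248/365 = $718.5205
Total = $833.9178

$833.92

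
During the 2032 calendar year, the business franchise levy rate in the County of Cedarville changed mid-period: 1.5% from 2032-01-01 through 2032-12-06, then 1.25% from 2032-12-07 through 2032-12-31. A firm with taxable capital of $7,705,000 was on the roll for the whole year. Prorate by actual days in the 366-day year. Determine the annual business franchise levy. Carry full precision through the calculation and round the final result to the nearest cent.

$114,259.26

2032-01-01 to 2032-12-06: 341 days at 1.5% → $7,705,000 × 1.5% × 341/366 = $107,680.5328
2032-12-07 to 2032-12-31: 25 days at 1.25% → $7,705,000 × 1.25% × 25/366 = $6,578.7227
Total = $114,259.2555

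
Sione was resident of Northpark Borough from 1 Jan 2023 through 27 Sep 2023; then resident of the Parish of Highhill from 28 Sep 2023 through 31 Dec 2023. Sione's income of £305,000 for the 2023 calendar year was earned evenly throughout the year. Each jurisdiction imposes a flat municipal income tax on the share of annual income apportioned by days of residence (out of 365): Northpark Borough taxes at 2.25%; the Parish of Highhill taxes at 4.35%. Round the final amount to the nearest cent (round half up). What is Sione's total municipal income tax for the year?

Northpark Borough, 1 Jan – 27 Sep 2023: 270 days → £305,000 × 2.25% × 270/365 = £5,076.3699
The Parish of Highhill, 28 Sep – 31 Dec 2023: 95 days → £305,000 × 4.35% × 95/365 = £3,453.1849
Total = £8,529.5548

£8,529.55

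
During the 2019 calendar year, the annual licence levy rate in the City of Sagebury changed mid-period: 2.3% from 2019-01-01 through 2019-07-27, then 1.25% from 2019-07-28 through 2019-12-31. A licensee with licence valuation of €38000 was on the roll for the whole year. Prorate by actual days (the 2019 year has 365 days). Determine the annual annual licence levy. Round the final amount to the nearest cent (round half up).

2019-01-01 to 2019-07-27: 208 days at 2.3% → €38000 × 2.3% × 208/365 = €498.0603
2019-07-28 to 2019-12-31: 157 days at 1.25% → €38000 × 1.25% × 157/365 = €204.3151
Total = €702.3753

€702.38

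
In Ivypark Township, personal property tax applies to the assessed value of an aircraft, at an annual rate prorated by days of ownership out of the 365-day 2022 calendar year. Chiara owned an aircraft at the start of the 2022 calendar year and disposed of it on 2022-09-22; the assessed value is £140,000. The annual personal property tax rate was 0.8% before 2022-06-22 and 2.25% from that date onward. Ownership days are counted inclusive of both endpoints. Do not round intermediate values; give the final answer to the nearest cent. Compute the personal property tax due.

2022-01-01 to 2022-06-21: 172 days at 0.8% → £140,000 × 0.8% × 172/365 = £527.7808
2022-06-22 to 2022-09-22: 93 days at 2.25% → £140,000 × 2.25% × 93/365 = £802.6027
Total = £1,330.3836

£1,330.38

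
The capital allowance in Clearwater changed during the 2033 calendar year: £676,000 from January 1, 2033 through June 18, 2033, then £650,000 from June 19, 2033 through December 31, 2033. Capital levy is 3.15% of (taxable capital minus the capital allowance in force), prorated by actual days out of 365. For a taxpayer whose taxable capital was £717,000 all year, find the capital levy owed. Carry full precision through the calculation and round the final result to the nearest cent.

£1,731.29

January 1 – June 18, 2033: 169 days, exemption £676,000 → (£717,000 − £676,000) × 3.15% × 169/365 = £597.9822
June 19 – December 31, 2033: 196 days, exemption £650,000 → (£717,000 − £650,000) × 3.15% × 196/365 = £1,133.3096
Total = £1,731.2918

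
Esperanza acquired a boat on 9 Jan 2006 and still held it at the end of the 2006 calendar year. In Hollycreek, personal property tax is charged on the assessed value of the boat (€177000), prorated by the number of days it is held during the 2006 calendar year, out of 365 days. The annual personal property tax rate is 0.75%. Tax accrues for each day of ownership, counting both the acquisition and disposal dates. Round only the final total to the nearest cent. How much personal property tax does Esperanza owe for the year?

Days held (9 Jan – 31 Dec 2006): 357 out of 365
Tax = €177000 × 0.75% × 357/365 = €1298.4041

€1298.40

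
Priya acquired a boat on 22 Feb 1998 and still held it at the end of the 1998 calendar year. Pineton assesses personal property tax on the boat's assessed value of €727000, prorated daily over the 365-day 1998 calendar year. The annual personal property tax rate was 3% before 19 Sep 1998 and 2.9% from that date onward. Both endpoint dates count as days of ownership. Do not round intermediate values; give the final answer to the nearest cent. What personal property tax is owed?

€18495.68

22 Feb – 18 Sep 1998: 209 days at 3% → €727000 × 3% × 209/365 = €12488.4658
19 Sep – 31 Dec 1998: 104 days at 2.9% → €727000 × 2.9% × 104/365 = €6007.2110
Total = €18495.6767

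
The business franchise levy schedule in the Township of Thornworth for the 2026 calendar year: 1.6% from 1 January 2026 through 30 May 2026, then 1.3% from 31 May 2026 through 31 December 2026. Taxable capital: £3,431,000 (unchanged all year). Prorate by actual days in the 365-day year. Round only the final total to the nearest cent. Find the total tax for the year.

£48,833.00

1 January – 30 May 2026: 150 days at 1.6% → £3,431,000 × 1.6% × 150/365 = £22,560.0000
31 May – 31 December 2026: 215 days at 1.3% → £3,431,000 × 1.3% × 215/365 = £26,273.0000
Total = £48,833.0000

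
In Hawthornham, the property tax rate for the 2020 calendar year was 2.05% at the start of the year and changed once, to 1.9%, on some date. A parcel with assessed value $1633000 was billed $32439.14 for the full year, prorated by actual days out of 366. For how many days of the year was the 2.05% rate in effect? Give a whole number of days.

Let d = days at the first rate; then 366 − d days at the second rate.
$1633000 × [2.05%·d + 1.9%·(366−d)] / 366 = $32439.14
Solving gives d = 211, so the new rate took effect on 30 Jul 2020.

211 days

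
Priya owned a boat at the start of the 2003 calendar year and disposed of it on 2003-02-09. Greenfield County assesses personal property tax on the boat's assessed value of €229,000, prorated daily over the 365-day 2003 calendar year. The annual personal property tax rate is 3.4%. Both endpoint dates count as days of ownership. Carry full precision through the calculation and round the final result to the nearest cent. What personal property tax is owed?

€853.26

Days held (2003-01-01 to 2003-02-09): 40 out of 365
Tax = €229,000 × 3.4% × 40/365 = €853.2603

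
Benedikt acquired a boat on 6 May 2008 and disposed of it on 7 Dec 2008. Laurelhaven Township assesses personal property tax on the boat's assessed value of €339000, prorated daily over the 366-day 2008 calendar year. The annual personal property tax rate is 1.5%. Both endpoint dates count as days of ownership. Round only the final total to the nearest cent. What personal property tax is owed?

€3000.98

Days held (6 May – 7 Dec 2008): 216 out of 366
Tax = €339000 × 1.5% × 216/366 = €3000.9836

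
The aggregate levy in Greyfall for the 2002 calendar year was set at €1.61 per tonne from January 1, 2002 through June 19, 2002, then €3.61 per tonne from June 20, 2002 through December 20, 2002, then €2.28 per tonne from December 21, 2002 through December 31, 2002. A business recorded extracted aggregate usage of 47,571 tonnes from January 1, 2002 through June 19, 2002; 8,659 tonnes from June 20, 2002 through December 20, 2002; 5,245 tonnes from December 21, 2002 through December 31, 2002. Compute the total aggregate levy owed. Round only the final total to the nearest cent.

January 1 – June 19, 2002: 47,571 tonnes at €1.61/tonne → €76,589.31
June 20 – December 20, 2002: 8,659 tonnes at €3.61/tonne → €31,258.99
December 21 – December 31, 2002: 5,245 tonnes at €2.28/tonne → €11,958.60

€119,806.90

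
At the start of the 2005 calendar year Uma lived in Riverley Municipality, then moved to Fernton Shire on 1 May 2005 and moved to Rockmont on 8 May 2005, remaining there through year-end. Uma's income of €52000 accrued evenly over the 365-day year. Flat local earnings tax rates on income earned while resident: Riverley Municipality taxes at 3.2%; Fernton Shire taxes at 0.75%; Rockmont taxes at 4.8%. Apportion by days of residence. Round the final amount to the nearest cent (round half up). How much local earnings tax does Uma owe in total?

Riverley Municipality, 1 January – 30 April 2005: 120 days → €52000 × 3.2% × 120/365 = €547.0685
Fernton Shire, 1 May – 7 May 2005: 7 days → €52000 × 0.75% × 7/365 = €7.4795
Rockmont, 8 May – 31 December 2005: 238 days → €52000 × 4.8% × 238/365 = €1627.5288
Total = €2182.0767

€2182.08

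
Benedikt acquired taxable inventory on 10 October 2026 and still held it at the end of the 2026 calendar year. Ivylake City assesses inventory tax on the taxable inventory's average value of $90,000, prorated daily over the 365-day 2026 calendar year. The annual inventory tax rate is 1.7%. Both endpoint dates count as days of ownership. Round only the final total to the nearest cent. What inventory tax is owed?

$347.92

Days held (10 October – 31 December 2026): 83 out of 365
Tax = $90,000 × 1.7% × 83/365 = $347.9178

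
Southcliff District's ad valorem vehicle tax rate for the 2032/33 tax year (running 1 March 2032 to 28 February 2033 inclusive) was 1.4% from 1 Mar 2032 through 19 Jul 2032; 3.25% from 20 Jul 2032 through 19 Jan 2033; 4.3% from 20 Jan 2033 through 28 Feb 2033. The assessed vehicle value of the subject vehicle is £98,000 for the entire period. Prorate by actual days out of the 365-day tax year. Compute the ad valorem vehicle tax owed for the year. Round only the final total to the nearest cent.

1 Mar – 19 Jul 2032: 141 days at 1.4% → £98,000 × 1.4% × 141/365 = £530.0055
20 Jul 2032 – 19 Jan 2033: 184 days at 3.25% → £98,000 × 3.25% × 184/365 = £1,605.5890
20 Jan – 28 Feb 2033: 40 days at 4.3% → £98,000 × 4.3% × 40/365 = £461.8082
Total = £2,597.4027

£2,597.40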